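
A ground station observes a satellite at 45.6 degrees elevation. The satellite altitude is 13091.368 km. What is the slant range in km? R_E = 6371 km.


h = 13091.368 km, el = 45.6 deg
d = -R_E*sin(el) + sqrt((R_E*sin(el))^2 + 2*R_E*h + h^2)
d = -6371.0000*sin(0.7958701) + sqrt((6371.0000*0.7144727)^2 + 2*6371.0000*13091.368 + 13091.368^2)
d = 14393.1195 km

14393.1195 km


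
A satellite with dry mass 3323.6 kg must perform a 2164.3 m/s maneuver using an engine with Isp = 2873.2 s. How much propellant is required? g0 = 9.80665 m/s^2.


ve = Isp * g0 = 2873.2 * 9.80665 = 28176.466780 m/s
mass ratio = exp(dv/ve) = exp(2164.3/28176.466780) = 1.07983940
m_prop = m_dry * (mr - 1) = 3323.6 * (1.07983940 - 1)
m_prop = 265.3542 kg

265.3542 kg


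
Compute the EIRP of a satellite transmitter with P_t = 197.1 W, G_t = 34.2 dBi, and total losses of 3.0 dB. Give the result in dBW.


Pt = 197.1 W = 22.9469 dBW
EIRP = Pt_dBW + Gt - losses = 22.9469 + 34.2 - 3.0 = 54.1469 dBW

54.1469 dBW


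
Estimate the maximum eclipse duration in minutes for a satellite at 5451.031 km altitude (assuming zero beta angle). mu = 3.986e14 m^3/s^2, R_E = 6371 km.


r = 11822.0310 km
T = 213.2054 min
Eclipse fraction = arcsin(R_E/r)/pi = arcsin(6371.0000/11822.0310)/pi
= arcsin(0.5389091)/pi = 0.1811634
Eclipse duration = 0.1811634 * 213.2054 = 38.6250 min

38.6250 minutes


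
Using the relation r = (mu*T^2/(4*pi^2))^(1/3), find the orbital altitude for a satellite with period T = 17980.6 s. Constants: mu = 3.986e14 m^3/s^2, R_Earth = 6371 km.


T = 17980.6 s
r = (mu*T^2/(4*pi^2))^(1/3) = (3.986e14 * 17980.6^2 / (4*pi^2))^(1/3)
r = 1.4834126e+07 m = 14834.1263 km
alt = r - R_E = 14834.1263 - 6371 = 8463.1263 km

8463.1263 km


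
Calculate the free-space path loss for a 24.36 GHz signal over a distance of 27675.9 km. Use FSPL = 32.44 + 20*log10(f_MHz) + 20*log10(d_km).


f = 24.36 GHz = 24360.0000 MHz
d = 27675.9 km
FSPL = 32.44 + 20*log10(24360.0000) + 20*log10(27675.9)
FSPL = 32.44 + 87.7335 + 88.8420
FSPL = 209.0156 dB

209.0156 dB


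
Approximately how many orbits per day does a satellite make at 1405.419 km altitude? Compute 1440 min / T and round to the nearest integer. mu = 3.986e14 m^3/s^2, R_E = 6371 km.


r = 7.776419e+06 m
T = 2*pi*sqrt(r^3/mu) = 6824.6550 s = 113.7442 min
revs/day = 1440 / 113.7442 = 12.6600
Rounded: 13 revolutions per day

13 revolutions per day


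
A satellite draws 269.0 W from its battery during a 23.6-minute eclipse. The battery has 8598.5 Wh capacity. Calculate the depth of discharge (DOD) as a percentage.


E_used = P * t / 60 = 269.0 * 23.6 / 60 = 105.8067 Wh
DOD = E_used / E_total * 100 = 105.8067 / 8598.5 * 100
DOD = 1.2305 %

1.2305 %


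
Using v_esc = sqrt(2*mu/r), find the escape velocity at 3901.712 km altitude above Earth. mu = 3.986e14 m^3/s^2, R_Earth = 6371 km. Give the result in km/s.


r = 6371.0 + 3901.712 = 10272.7120 km = 1.0272712e+07 m
v_esc = sqrt(2*mu/r) = sqrt(2*3.986e14 / 1.0272712e+07)
v_esc = 8809.2937 m/s = 8.8093 km/s

8.8093 km/s


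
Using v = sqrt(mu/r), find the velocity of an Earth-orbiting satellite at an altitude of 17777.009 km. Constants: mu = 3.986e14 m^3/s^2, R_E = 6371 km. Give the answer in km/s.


r = R_E + alt = 6371.0 + 17777.009 = 24148.0090 km = 2.4148009e+07 m
v = sqrt(mu/r) = sqrt(3.986e14 / 2.4148009e+07) = 4062.8238 m/s = 4.0628 km/s

4.0628 km/s


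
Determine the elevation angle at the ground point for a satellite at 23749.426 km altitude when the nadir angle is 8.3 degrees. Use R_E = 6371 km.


r = R_E + alt = 30120.4260 km
Law of sines in the satellite / Earth-center / ground-point triangle:
  sin(nadir)/R_E = sin(90 + el)/r  =>  cos(el) = (r/R_E)*sin(nadir)
cos(el) = (30120.4260 / 6371.0000) * sin(8.3 deg) = 0.6824785
el = arccos(0.6824785) = 46.9624 deg
(Earth-central angle = 90 - nadir - el = 34.7376 deg)

46.9624 degrees


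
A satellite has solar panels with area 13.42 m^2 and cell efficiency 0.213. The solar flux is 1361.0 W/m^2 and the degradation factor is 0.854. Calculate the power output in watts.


P = area * eta * S * degradation
P = 13.42 * 0.213 * 1361.0 * 0.854
P = 3322.3709 W

3322.3709 W


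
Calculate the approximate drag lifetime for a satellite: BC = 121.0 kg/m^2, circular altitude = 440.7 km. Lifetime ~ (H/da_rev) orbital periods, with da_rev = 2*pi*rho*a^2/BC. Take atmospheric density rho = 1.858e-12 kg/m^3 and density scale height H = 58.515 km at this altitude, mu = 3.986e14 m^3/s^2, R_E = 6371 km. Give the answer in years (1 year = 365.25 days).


a = R_E + alt = 6811.7000 km = 6.8117e+06 m
da_rev = 2*pi*rho*a^2/BC = 2*pi*1.858e-12*(6.8117e+06)^2/121.0 = 4.476630 m per revolution
N = H/da_rev = 58515.0000 m / 4.476630 m = 13071.2156 revolutions
P = 2*pi*sqrt(a^3/mu) = 5594.9278 s
lifetime = N*P = 13071.2156 * 5594.9278 = 7.3132508e+07 s = 846.4411 days
years = 846.4411 / 365.25 = 2.3174 years

2.3174 years


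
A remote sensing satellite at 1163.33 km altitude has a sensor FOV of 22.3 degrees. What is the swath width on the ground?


FOV = 22.3 deg = 0.3892084 rad
swath = 2 * alt * tan(FOV/2) = 2 * 1163.33 * tan(0.1946042)
swath = 2 * 1163.33 * 0.1970986
swath = 458.5815 km

458.5815 km


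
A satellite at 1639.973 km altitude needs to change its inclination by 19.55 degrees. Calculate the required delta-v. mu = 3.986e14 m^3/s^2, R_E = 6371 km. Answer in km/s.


r = 8010.9730 km = 8.010973e+06 m
V = sqrt(mu/r) = 7053.8466 m/s
di = 19.55 deg = 0.3412119 rad
dV = 2*V*sin(di/2) = 2*7053.8466*sin(0.1706059)
dV = 2395.1974 m/s = 2.3952 km/s

2.3952 km/s


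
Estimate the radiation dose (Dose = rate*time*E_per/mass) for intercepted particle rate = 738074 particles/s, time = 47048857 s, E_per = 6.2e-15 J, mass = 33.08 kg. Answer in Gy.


Total energy deposited = rate * time * E_per
  = 738074 * 47048857 * 6.2e-15 = 0.2152983 J
Dose = E_total / mass = 0.2152983 / 33.08
Dose = 0.006508414 Gy

0.0065 Gy


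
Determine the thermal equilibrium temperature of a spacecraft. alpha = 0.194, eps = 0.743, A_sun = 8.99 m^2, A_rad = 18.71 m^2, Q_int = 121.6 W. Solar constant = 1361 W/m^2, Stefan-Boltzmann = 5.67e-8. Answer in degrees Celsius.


Numerator = alpha*S*A_sun + Q_int = 0.194*1361*8.99 + 121.6 = 2495.2657 W
Denominator = eps*sigma*A_rad = 0.743*5.67e-8*18.71 = 7.8821675e-07 W/K^4
T^4 = 3.16571e+09 K^4
T = 237.2017 K = -35.9483 C

-35.9483 degrees Celsius


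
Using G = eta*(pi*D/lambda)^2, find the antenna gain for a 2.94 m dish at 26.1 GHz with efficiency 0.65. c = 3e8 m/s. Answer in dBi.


lambda = c/f = 3e8 / 2.61e+10 = 0.01149425 m
G = eta*(pi*D/lambda)^2 = 0.65*(pi*2.94/0.01149425)^2
G = 419707.0537 (linear)
G = 10*log10(419707.0537) = 56.2295 dBi

56.2295 dBi


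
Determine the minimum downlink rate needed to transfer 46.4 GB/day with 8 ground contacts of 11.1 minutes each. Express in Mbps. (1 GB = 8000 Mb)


total contact time = 8 * 11.1 * 60 = 5328.0000 s
data = 46.4 GB = 371200.0000 Mb
rate = 371200.0000 / 5328.0000 = 69.6697 Mbps

69.6697 Mbps


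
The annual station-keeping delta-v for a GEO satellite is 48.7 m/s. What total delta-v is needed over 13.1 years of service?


dV = rate * years = 48.7 * 13.1
dV = 637.9700 m/s

637.9700 m/s


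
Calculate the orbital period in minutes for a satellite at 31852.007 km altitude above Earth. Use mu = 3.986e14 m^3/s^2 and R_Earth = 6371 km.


r = 38223.0070 km = 3.8223007e+07 m
T = 2*pi*sqrt(r^3/mu) = 2*pi*sqrt(5.5843747e+22 / 3.986e14)
T = 74370.1224 s = 1239.5020 min

1239.5020 minutes


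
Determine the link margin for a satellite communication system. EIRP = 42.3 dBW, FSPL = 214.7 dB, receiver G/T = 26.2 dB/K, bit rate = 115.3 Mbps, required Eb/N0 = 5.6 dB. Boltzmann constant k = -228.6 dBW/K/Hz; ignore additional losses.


C/N0 = EIRP - FSPL + G/T - k = 42.3 - 214.7 + 26.2 - (-228.6)
C/N0 = 82.4000 dB-Hz
R_b = 115.3 Mbps = 1.153e+08 bps -> 10*log10(R_b) = 80.6183 dB-Hz
Eb/N0 = C/N0 - 10*log10(R_b) = 82.4000 - 80.6183 = 1.7817 dB
Margin = Eb/N0 - Eb/N0_req = 1.7817 - 5.6 = -3.8183 dB (negative margin: link does not close)

-3.8183 dB


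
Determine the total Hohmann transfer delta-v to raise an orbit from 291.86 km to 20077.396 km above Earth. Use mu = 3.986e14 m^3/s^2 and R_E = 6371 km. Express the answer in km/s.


r1 = 6662.8600 km = 6.66286e+06 m
r2 = 26448.3960 km = 2.6448396e+07 m
dv1 = sqrt(mu/r1)*(sqrt(2*r2/(r1+r2)) - 1) = 2041.4810 m/s
dv2 = sqrt(mu/r2)*(1 - sqrt(2*r1/(r1+r2))) = 1419.3352 m/s
total dv = |dv1| + |dv2| = 2041.4810 + 1419.3352 = 3460.8162 m/s = 3.4608 km/s

3.4608 km/s


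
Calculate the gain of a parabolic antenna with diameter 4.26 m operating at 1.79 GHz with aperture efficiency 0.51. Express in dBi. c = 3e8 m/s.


lambda = c/f = 3e8 / 1.79e+09 = 0.1675978 m
G = eta*(pi*D/lambda)^2 = 0.51*(pi*4.26/0.1675978)^2
G = 3252.0160 (linear)
G = 10*log10(3252.0160) = 35.1215 dBi

35.1215 dBi


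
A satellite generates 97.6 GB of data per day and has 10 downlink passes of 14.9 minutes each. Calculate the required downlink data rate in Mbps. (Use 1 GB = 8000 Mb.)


total contact time = 10 * 14.9 * 60 = 8940.0000 s
data = 97.6 GB = 780800.0000 Mb
rate = 780800.0000 / 8940.0000 = 87.3378 Mbps

87.3378 Mbps


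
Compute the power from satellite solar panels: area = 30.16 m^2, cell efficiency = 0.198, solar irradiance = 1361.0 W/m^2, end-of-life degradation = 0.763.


P = area * eta * S * degradation
P = 30.16 * 0.198 * 1361.0 * 0.763
P = 6201.2493 W

6201.2493 W


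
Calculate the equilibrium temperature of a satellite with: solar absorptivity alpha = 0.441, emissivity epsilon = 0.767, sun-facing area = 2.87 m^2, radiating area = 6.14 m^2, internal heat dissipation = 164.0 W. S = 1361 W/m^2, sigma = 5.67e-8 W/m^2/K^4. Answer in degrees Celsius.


Numerator = alpha*S*A_sun + Q_int = 0.441*1361*2.87 + 164.0 = 1886.5769 W
Denominator = eps*sigma*A_rad = 0.767*5.67e-8*6.14 = 2.6702185e-07 W/K^4
T^4 = 7.0652529e+09 K^4
T = 289.9225 K = 16.7725 C

16.7725 degrees Celsius


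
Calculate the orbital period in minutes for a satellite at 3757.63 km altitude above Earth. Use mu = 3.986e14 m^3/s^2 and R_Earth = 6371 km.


r = 10128.6300 km = 1.012863e+07 m
T = 2*pi*sqrt(r^3/mu) = 2*pi*sqrt(1.0390875e+21 / 3.986e14)
T = 10144.6550 s = 169.0776 min

169.0776 minutes


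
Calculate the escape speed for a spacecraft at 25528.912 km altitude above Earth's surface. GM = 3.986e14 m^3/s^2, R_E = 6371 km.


r = 6371.0 + 25528.912 = 31899.9120 km = 3.1899912e+07 m
v_esc = sqrt(2*mu/r) = sqrt(2*3.986e14 / 3.1899912e+07)
v_esc = 4999.0664 m/s = 4.9991 km/s

4.9991 km/s


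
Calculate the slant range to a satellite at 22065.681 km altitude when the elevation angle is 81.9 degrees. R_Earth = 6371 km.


h = 22065.681 km, el = 81.9 deg
d = -R_E*sin(el) + sqrt((R_E*sin(el))^2 + 2*R_E*h + h^2)
d = -6371.0000*sin(1.4294) + sqrt((6371.0000*0.9900237)^2 + 2*6371.0000*22065.681 + 22065.681^2)
d = 22115.0679 km

22115.0679 km


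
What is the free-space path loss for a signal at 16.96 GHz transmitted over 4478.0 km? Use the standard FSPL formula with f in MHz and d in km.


f = 16.96 GHz = 16960.0000 MHz
d = 4478.0 km
FSPL = 32.44 + 20*log10(16960.0000) + 20*log10(4478.0)
FSPL = 32.44 + 84.5885 + 73.0217
FSPL = 190.0502 dB

190.0502 dB


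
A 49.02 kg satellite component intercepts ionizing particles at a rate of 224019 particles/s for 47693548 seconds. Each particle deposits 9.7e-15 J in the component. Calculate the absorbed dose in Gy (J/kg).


Total energy deposited = rate * time * E_per
  = 224019 * 47693548 * 9.7e-15 = 0.1036373 J
Dose = E_total / mass = 0.1036373 / 49.02
Dose = 0.002114185 Gy

0.0021 Gy


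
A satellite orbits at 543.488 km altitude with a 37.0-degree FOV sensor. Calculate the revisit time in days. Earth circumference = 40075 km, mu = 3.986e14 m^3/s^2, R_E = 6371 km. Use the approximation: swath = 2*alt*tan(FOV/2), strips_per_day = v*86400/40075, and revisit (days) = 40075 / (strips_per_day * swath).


swath = 2*543.488*tan(0.3228859) = 363.6971 km
v = sqrt(mu/r) = 7592.5670 m/s = 7.5926 km/s
strips/day = v*86400/40075 = 7.5926*86400/40075 = 16.3693
coverage/day = strips * swath = 16.3693 * 363.6971 = 5953.4493 km
revisit = 40075 / 5953.4493 = 6.7314 days

6.7314 days


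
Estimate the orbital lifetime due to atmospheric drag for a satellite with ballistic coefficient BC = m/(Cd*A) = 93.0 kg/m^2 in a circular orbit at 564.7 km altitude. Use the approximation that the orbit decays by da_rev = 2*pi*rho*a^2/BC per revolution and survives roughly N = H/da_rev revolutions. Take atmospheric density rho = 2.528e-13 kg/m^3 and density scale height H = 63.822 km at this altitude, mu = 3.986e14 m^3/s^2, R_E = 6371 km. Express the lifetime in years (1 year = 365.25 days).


a = R_E + alt = 6935.7000 km = 6.9357e+06 m
da_rev = 2*pi*rho*a^2/BC = 2*pi*2.528e-13*(6.9357e+06)^2/93.0 = 0.821588949 m per revolution
N = H/da_rev = 63822.0000 m / 0.821588949 m = 77681.1812 revolutions
P = 2*pi*sqrt(a^3/mu) = 5748.3959 s
lifetime = N*P = 77681.1812 * 5748.3959 = 4.4654218e+08 s = 5168.3123 days
years = 5168.3123 / 365.25 = 14.1501 years

14.1501 years


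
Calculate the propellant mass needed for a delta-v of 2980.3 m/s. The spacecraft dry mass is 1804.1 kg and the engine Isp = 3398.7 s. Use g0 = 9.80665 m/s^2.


ve = Isp * g0 = 3398.7 * 9.80665 = 33329.861355 m/s
mass ratio = exp(dv/ve) = exp(2980.3/33329.861355) = 1.09353800
m_prop = m_dry * (mr - 1) = 1804.1 * (1.09353800 - 1)
m_prop = 168.7519 kg

168.7519 kg


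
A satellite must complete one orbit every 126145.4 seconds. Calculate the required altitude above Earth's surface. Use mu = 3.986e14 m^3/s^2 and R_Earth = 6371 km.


T = 126145.4 s
r = (mu*T^2/(4*pi^2))^(1/3) = (3.986e14 * 126145.4^2 / (4*pi^2))^(1/3)
r = 5.4363423e+07 m = 54363.4235 km
alt = r - R_E = 54363.4235 - 6371 = 47992.4235 km

47992.4235 km


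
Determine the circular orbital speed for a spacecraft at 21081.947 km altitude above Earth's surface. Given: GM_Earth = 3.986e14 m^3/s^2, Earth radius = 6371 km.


r = R_E + alt = 6371.0 + 21081.947 = 27452.9470 km = 2.7452947e+07 m
v = sqrt(mu/r) = sqrt(3.986e14 / 2.7452947e+07) = 3810.4315 m/s = 3.8104 km/s

3.8104 km/s


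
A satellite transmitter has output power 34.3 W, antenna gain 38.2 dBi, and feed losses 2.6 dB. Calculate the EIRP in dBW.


Pt = 34.3 W = 15.3529 dBW
EIRP = Pt_dBW + Gt - losses = 15.3529 + 38.2 - 2.6 = 50.9529 dBW

50.9529 dBW


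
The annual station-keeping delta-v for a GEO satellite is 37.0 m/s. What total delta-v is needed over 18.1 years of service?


dV = rate * years = 37.0 * 18.1
dV = 669.7000 m/s

669.7000 m/s


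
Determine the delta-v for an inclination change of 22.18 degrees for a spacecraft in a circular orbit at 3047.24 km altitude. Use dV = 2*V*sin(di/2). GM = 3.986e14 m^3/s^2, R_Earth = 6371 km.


r = 9418.2400 km = 9.41824e+06 m
V = sqrt(mu/r) = 6505.5463 m/s
di = 22.18 deg = 0.387114 rad
dV = 2*V*sin(di/2) = 2*6505.5463*sin(0.193557)
dV = 2502.6927 m/s = 2.5027 km/s

2.5027 km/s


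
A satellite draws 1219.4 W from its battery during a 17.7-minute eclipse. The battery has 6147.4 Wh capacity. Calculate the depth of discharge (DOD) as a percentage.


E_used = P * t / 60 = 1219.4 * 17.7 / 60 = 359.7230 Wh
DOD = E_used / E_total * 100 = 359.7230 / 6147.4 * 100
DOD = 5.8516 %

5.8516 %


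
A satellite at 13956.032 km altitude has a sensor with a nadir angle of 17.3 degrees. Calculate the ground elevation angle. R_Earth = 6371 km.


r = R_E + alt = 20327.0320 km
Law of sines in the satellite / Earth-center / ground-point triangle:
  sin(nadir)/R_E = sin(90 + el)/r  =>  cos(el) = (r/R_E)*sin(nadir)
cos(el) = (20327.0320 / 6371.0000) * sin(17.3 deg) = 0.9487912
el = arccos(0.9487912) = 18.4154 deg
(Earth-central angle = 90 - nadir - el = 54.2846 deg)

18.4154 degrees


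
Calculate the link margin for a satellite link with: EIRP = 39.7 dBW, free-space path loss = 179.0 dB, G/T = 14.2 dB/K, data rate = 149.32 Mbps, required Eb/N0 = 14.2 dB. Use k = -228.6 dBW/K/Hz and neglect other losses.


C/N0 = EIRP - FSPL + G/T - k = 39.7 - 179.0 + 14.2 - (-228.6)
C/N0 = 103.5000 dB-Hz
R_b = 149.32 Mbps = 1.4932e+08 bps -> 10*log10(R_b) = 81.7412 dB-Hz
Eb/N0 = C/N0 - 10*log10(R_b) = 103.5000 - 81.7412 = 21.7588 dB
Margin = Eb/N0 - Eb/N0_req = 21.7588 - 14.2 = 7.5588 dB (link closes)

7.5588 dB


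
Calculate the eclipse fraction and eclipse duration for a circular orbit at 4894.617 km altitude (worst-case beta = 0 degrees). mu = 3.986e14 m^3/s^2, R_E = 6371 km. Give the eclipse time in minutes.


r = 11265.6170 km
T = 198.3318 min
Eclipse fraction = arcsin(R_E/r)/pi = arcsin(6371.0000/11265.6170)/pi
= arcsin(0.5655261)/pi = 0.1913268
Eclipse duration = 0.1913268 * 198.3318 = 37.9462 min

37.9462 minutes


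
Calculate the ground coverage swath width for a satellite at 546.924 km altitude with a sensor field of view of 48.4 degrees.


FOV = 48.4 deg = 0.8447394 rad
swath = 2 * alt * tan(FOV/2) = 2 * 546.924 * tan(0.4223697)
swath = 2 * 546.924 * 0.4494178
swath = 491.5948 km

491.5948 km


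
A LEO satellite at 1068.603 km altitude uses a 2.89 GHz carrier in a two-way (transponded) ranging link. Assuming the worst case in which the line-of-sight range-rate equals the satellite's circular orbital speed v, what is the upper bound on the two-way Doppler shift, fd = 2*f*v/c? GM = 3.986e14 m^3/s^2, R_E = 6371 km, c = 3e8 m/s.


r = 7.439603e+06 m
v = sqrt(mu/r) = 7319.7082 m/s (worst-case radial velocity)
f = 2.89 GHz = 2.89e+09 Hz
fd = 2*f*v/c = 2*2.89e+09*7319.7082/3.0e+08
fd = 141026.3775 Hz

141026.3775 Hz


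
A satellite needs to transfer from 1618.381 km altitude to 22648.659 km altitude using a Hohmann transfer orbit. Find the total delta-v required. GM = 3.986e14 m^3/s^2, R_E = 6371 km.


r1 = 7989.3810 km = 7.989381e+06 m
r2 = 29019.6590 km = 2.9019659e+07 m
dv1 = sqrt(mu/r1)*(sqrt(2*r2/(r1+r2)) - 1) = 1782.0655 m/s
dv2 = sqrt(mu/r2)*(1 - sqrt(2*r1/(r1+r2))) = 1270.9148 m/s
total dv = |dv1| + |dv2| = 1782.0655 + 1270.9148 = 3052.9804 m/s = 3.0530 km/s

3.0530 km/s


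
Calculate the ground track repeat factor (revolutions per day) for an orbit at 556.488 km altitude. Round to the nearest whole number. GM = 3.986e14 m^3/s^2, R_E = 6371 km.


r = 6.927488e+06 m
T = 2*pi*sqrt(r^3/mu) = 5738.1896 s = 95.6365 min
revs/day = 1440 / 95.6365 = 15.0570
Rounded: 15 revolutions per day

15 revolutions per day


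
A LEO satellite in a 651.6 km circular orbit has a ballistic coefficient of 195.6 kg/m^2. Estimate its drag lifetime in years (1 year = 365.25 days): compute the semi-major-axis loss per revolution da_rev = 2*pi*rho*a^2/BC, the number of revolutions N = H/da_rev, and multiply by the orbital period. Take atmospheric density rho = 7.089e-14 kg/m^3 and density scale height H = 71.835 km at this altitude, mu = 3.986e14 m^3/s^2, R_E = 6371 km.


a = R_E + alt = 7022.6000 km = 7.0226e+06 m
da_rev = 2*pi*rho*a^2/BC = 2*pi*7.089e-14*(7.0226e+06)^2/195.6 = 0.112303129 m per revolution
N = H/da_rev = 71835.0000 m / 0.112303129 m = 639652.7002 revolutions
P = 2*pi*sqrt(a^3/mu) = 5856.7693 s
lifetime = N*P = 639652.7002 * 5856.7693 = 3.7462983e+09 s = 43359.9342 days
years = 43359.9342 / 365.25 = 118.7130 years

118.7130 years


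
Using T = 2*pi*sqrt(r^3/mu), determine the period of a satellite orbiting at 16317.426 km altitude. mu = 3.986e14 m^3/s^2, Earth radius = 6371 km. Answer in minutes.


r = 22688.4260 km = 2.2688426e+07 m
T = 2*pi*sqrt(r^3/mu) = 2*pi*sqrt(1.16792e+22 / 3.986e14)
T = 34010.8725 s = 566.8479 min

566.8479 minutes


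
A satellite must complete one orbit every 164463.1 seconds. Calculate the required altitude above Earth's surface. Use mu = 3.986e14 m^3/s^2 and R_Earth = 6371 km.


T = 164463.1 s
r = (mu*T^2/(4*pi^2))^(1/3) = (3.986e14 * 164463.1^2 / (4*pi^2))^(1/3)
r = 6.4879103e+07 m = 64879.1026 km
alt = r - R_E = 64879.1026 - 6371 = 58508.1026 km

58508.1026 km


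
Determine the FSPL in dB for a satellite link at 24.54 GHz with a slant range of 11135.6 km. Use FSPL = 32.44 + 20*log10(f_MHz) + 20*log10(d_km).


f = 24.54 GHz = 24540.0000 MHz
d = 11135.6 km
FSPL = 32.44 + 20*log10(24540.0000) + 20*log10(11135.6)
FSPL = 32.44 + 87.7975 + 80.9343
FSPL = 201.1718 dB

201.1718 dB


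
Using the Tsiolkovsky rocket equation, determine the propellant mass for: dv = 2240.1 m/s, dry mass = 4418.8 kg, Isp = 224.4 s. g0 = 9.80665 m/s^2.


ve = Isp * g0 = 224.4 * 9.80665 = 2200.612260 m/s
mass ratio = exp(dv/ve) = exp(2240.1/2200.612260) = 2.76749887
m_prop = m_dry * (mr - 1) = 4418.8 * (2.76749887 - 1)
m_prop = 7810.2240 kg

7810.2240 kg


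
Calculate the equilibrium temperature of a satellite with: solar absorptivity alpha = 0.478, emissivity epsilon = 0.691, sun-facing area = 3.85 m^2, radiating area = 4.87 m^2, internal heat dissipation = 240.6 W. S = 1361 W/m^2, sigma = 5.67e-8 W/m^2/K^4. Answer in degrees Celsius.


Numerator = alpha*S*A_sun + Q_int = 0.478*1361*3.85 + 240.6 = 2745.2483 W
Denominator = eps*sigma*A_rad = 0.691*5.67e-8*4.87 = 1.9080514e-07 W/K^4
T^4 = 1.4387706e+10 K^4
T = 346.3362 K = 73.1862 C

73.1862 degrees Celsius


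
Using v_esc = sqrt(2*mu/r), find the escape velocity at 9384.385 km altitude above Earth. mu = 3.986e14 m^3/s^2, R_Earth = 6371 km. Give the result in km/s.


r = 6371.0 + 9384.385 = 15755.3850 km = 1.5755385e+07 m
v_esc = sqrt(2*mu/r) = sqrt(2*3.986e14 / 1.5755385e+07)
v_esc = 7113.2674 m/s = 7.1133 km/s

7.1133 km/s


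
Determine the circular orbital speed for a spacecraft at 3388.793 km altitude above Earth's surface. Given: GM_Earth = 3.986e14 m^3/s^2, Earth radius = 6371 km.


r = R_E + alt = 6371.0 + 3388.793 = 9759.7930 km = 9.759793e+06 m
v = sqrt(mu/r) = sqrt(3.986e14 / 9.759793e+06) = 6390.6987 m/s = 6.3907 km/s

6.3907 km/s


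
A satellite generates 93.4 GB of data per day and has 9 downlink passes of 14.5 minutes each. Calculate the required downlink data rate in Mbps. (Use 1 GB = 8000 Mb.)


total contact time = 9 * 14.5 * 60 = 7830.0000 s
data = 93.4 GB = 747200.0000 Mb
rate = 747200.0000 / 7830.0000 = 95.4278 Mbps

95.4278 Mbps


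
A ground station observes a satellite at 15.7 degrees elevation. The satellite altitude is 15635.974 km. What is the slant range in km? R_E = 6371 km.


h = 15635.974 km, el = 15.7 deg
d = -R_E*sin(el) + sqrt((R_E*sin(el))^2 + 2*R_E*h + h^2)
d = -6371.0000*sin(0.2740167) + sqrt((6371.0000*0.2706004)^2 + 2*6371.0000*15635.974 + 15635.974^2)
d = 19411.0329 km

19411.0329 km


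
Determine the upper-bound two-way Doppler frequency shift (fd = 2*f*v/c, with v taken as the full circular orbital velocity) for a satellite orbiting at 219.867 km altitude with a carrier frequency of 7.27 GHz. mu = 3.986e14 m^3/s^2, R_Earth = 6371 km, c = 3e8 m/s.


r = 6.590867e+06 m
v = sqrt(mu/r) = 7776.7363 m/s (worst-case radial velocity)
f = 7.27 GHz = 7.27e+09 Hz
fd = 2*f*v/c = 2*7.27e+09*7776.7363/3.0e+08
fd = 376912.4864 Hz

376912.4864 Hz


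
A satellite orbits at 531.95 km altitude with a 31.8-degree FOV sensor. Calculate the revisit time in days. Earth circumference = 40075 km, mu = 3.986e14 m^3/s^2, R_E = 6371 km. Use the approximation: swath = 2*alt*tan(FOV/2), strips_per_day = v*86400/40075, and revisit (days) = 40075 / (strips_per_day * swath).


swath = 2*531.95*tan(0.2775074) = 303.0599 km
v = sqrt(mu/r) = 7598.9097 m/s = 7.5989 km/s
strips/day = v*86400/40075 = 7.5989*86400/40075 = 16.3829
coverage/day = strips * swath = 16.3829 * 303.0599 = 4965.0080 km
revisit = 40075 / 4965.0080 = 8.0715 days

8.0715 days


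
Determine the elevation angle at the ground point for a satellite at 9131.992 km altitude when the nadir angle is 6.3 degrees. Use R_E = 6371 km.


r = R_E + alt = 15502.9920 km
Law of sines in the satellite / Earth-center / ground-point triangle:
  sin(nadir)/R_E = sin(90 + el)/r  =>  cos(el) = (r/R_E)*sin(nadir)
cos(el) = (15502.9920 / 6371.0000) * sin(6.3 deg) = 0.267024
el = arccos(0.267024) = 74.5127 deg
(Earth-central angle = 90 - nadir - el = 9.1873 deg)

74.5127 degrees


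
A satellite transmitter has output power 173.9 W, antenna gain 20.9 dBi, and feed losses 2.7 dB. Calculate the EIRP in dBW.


Pt = 173.9 W = 22.4030 dBW
EIRP = Pt_dBW + Gt - losses = 22.4030 + 20.9 - 2.7 = 40.6030 dBW

40.6030 dBW


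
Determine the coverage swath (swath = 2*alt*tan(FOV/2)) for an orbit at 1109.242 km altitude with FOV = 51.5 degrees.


FOV = 51.5 deg = 0.8988446 rad
swath = 2 * alt * tan(FOV/2) = 2 * 1109.242 * tan(0.4494223)
swath = 2 * 1109.242 * 0.4823427
swath = 1070.0697 km

1070.0697 km


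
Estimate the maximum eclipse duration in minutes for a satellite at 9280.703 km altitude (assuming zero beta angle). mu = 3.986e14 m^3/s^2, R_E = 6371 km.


r = 15651.7030 km
T = 324.7898 min
Eclipse fraction = arcsin(R_E/r)/pi = arcsin(6371.0000/15651.7030)/pi
= arcsin(0.4070484)/pi = 0.133442
Eclipse duration = 0.133442 * 324.7898 = 43.3406 min

43.3406 minutes


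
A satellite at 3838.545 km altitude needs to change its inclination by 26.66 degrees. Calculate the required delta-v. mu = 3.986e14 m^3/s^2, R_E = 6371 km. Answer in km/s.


r = 10209.5450 km = 1.0209545e+07 m
V = sqrt(mu/r) = 6248.3515 m/s
di = 26.66 deg = 0.4653048 rad
dV = 2*V*sin(di/2) = 2*6248.3515*sin(0.2326524)
dV = 2881.2306 m/s = 2.8812 km/s

2.8812 km/s


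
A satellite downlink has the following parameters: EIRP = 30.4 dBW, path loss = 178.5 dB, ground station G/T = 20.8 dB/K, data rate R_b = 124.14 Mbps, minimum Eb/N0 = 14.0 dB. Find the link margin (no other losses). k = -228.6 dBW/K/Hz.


C/N0 = EIRP - FSPL + G/T - k = 30.4 - 178.5 + 20.8 - (-228.6)
C/N0 = 101.3000 dB-Hz
R_b = 124.14 Mbps = 1.2414e+08 bps -> 10*log10(R_b) = 80.9391 dB-Hz
Eb/N0 = C/N0 - 10*log10(R_b) = 101.3000 - 80.9391 = 20.3609 dB
Margin = Eb/N0 - Eb/N0_req = 20.3609 - 14.0 = 6.3609 dB (link closes)

6.3609 dB


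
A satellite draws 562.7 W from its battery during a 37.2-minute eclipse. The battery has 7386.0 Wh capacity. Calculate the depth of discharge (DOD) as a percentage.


E_used = P * t / 60 = 562.7 * 37.2 / 60 = 348.8740 Wh
DOD = E_used / E_total * 100 = 348.8740 / 7386.0 * 100
DOD = 4.7234 %

4.7234 %


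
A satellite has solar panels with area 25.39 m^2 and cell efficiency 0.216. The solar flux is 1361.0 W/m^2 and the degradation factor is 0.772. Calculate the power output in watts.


P = area * eta * S * degradation
P = 25.39 * 0.216 * 1361.0 * 0.772
P = 5762.2471 W

5762.2471 W


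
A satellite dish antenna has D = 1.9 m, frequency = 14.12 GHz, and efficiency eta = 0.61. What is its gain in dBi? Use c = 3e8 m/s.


lambda = c/f = 3e8 / 1.412e+10 = 0.02124646 m
G = eta*(pi*D/lambda)^2 = 0.61*(pi*1.9/0.02124646)^2
G = 48146.3830 (linear)
G = 10*log10(48146.3830) = 46.8256 dBi

46.8256 dBi


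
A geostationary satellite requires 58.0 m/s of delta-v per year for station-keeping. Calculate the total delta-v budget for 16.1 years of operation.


dV = rate * years = 58.0 * 16.1
dV = 933.8000 m/s

933.8000 m/s


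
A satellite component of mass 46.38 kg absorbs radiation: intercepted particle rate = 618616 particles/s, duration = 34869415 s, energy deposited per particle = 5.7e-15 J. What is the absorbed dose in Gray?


Total energy deposited = rate * time * E_per
  = 618616 * 34869415 * 5.7e-15 = 0.1229534 J
Dose = E_total / mass = 0.1229534 / 46.38
Dose = 0.002651001 Gy

0.0027 Gy


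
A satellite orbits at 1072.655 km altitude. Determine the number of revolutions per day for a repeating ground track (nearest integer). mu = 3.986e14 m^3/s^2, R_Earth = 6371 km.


r = 7.443655e+06 m
T = 2*pi*sqrt(r^3/mu) = 6391.3202 s = 106.5220 min
revs/day = 1440 / 106.5220 = 13.5183
Rounded: 14 revolutions per day

14 revolutions per day


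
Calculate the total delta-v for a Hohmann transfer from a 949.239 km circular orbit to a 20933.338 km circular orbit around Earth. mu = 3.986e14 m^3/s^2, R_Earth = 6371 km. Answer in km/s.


r1 = 7320.2390 km = 7.320239e+06 m
r2 = 27304.3380 km = 2.7304338e+07 m
dv1 = sqrt(mu/r1)*(sqrt(2*r2/(r1+r2)) - 1) = 1887.9715 m/s
dv2 = sqrt(mu/r2)*(1 - sqrt(2*r1/(r1+r2))) = 1336.2915 m/s
total dv = |dv1| + |dv2| = 1887.9715 + 1336.2915 = 3224.2630 m/s = 3.2243 km/s

3.2243 km/s


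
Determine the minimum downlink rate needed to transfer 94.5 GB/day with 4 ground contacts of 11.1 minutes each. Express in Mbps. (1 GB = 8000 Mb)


total contact time = 4 * 11.1 * 60 = 2664.0000 s
data = 94.5 GB = 756000.0000 Mb
rate = 756000.0000 / 2664.0000 = 283.7838 Mbps

283.7838 Mbps


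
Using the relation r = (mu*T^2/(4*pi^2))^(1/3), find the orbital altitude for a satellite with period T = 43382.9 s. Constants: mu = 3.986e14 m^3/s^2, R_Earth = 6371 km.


T = 43382.9 s
r = (mu*T^2/(4*pi^2))^(1/3) = (3.986e14 * 43382.9^2 / (4*pi^2))^(1/3)
r = 2.6685268e+07 m = 26685.2682 km
alt = r - R_E = 26685.2682 - 6371 = 20314.2682 km

20314.2682 km


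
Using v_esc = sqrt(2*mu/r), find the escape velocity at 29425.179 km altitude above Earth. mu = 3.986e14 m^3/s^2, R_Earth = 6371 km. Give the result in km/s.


r = 6371.0 + 29425.179 = 35796.1790 km = 3.5796179e+07 m
v_esc = sqrt(2*mu/r) = sqrt(2*3.986e14 / 3.5796179e+07)
v_esc = 4719.1666 m/s = 4.7192 km/s

4.7192 km/s


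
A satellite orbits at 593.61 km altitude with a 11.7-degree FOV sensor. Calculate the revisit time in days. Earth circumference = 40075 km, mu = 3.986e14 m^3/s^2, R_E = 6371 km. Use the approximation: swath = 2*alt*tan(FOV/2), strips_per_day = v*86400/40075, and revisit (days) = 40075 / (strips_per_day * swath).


swath = 2*593.61*tan(0.1021018) = 121.6402 km
v = sqrt(mu/r) = 7565.1971 m/s = 7.5652 km/s
strips/day = v*86400/40075 = 7.5652*86400/40075 = 16.3102
coverage/day = strips * swath = 16.3102 * 121.6402 = 1983.9820 km
revisit = 40075 / 1983.9820 = 20.1993 days

20.1993 days


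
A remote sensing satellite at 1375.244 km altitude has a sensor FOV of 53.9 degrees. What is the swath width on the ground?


FOV = 53.9 deg = 0.9407325 rad
swath = 2 * alt * tan(FOV/2) = 2 * 1375.244 * tan(0.4703662)
swath = 2 * 1375.244 * 0.5084267
swath = 1398.4216 km

1398.4216 km


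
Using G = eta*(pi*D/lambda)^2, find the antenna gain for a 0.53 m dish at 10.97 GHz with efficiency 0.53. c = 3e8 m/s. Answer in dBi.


lambda = c/f = 3e8 / 1.097e+10 = 0.02734731 m
G = eta*(pi*D/lambda)^2 = 0.53*(pi*0.53/0.02734731)^2
G = 1964.7084 (linear)
G = 10*log10(1964.7084) = 32.9330 dBi

32.9330 dBi


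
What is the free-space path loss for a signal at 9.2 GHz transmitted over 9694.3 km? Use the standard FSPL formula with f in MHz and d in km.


f = 9.2 GHz = 9200.0000 MHz
d = 9694.3 km
FSPL = 32.44 + 20*log10(9200.0000) + 20*log10(9694.3)
FSPL = 32.44 + 79.2758 + 79.7303
FSPL = 191.4461 dB

191.4461 dB


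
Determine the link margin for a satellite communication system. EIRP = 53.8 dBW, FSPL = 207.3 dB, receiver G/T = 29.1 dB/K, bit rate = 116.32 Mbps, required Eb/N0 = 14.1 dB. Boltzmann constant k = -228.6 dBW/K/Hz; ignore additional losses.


C/N0 = EIRP - FSPL + G/T - k = 53.8 - 207.3 + 29.1 - (-228.6)
C/N0 = 104.2000 dB-Hz
R_b = 116.32 Mbps = 1.1632e+08 bps -> 10*log10(R_b) = 80.6565 dB-Hz
Eb/N0 = C/N0 - 10*log10(R_b) = 104.2000 - 80.6565 = 23.5435 dB
Margin = Eb/N0 - Eb/N0_req = 23.5435 - 14.1 = 9.4435 dB (link closes)

9.4435 dB


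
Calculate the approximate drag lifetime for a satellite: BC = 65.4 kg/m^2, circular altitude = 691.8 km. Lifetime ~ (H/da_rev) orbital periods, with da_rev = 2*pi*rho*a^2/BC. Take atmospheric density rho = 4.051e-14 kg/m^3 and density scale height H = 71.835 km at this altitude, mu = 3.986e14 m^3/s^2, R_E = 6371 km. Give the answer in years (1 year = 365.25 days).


a = R_E + alt = 7062.8000 km = 7.0628e+06 m
da_rev = 2*pi*rho*a^2/BC = 2*pi*4.051e-14*(7.0628e+06)^2/65.4 = 0.19414141 m per revolution
N = H/da_rev = 71835.0000 m / 0.19414141 m = 370013.7952 revolutions
P = 2*pi*sqrt(a^3/mu) = 5907.1307 s
lifetime = N*P = 370013.7952 * 5907.1307 = 2.1857199e+09 s = 25297.6837 days
years = 25297.6837 / 365.25 = 69.2613 years

69.2613 years


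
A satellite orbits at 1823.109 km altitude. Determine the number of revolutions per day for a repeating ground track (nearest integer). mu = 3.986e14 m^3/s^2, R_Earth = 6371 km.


r = 8.194109e+06 m
T = 2*pi*sqrt(r^3/mu) = 7381.8264 s = 123.0304 min
revs/day = 1440 / 123.0304 = 11.7044
Rounded: 12 revolutions per day

12 revolutions per day


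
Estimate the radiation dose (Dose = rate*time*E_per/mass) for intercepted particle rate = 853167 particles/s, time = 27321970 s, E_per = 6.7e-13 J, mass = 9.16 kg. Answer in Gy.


Total energy deposited = rate * time * E_per
  = 853167 * 27321970 * 6.7e-13 = 15.6178 J
Dose = E_total / mass = 15.6178 / 9.16
Dose = 1.7050 Gy

1.7050 Gy


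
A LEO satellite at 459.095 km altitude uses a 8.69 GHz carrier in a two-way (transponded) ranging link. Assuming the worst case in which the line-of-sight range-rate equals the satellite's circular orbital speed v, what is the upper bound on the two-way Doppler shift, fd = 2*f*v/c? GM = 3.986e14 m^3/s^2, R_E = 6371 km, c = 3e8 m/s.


r = 6.830095e+06 m
v = sqrt(mu/r) = 7639.3301 m/s (worst-case radial velocity)
f = 8.69 GHz = 8.69e+09 Hz
fd = 2*f*v/c = 2*8.69e+09*7639.3301/3.0e+08
fd = 442571.8556 Hz

442571.8556 Hz


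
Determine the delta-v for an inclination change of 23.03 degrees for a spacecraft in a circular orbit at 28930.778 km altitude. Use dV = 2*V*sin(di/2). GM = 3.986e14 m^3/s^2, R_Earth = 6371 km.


r = 35301.7780 km = 3.5301778e+07 m
V = sqrt(mu/r) = 3360.2405 m/s
di = 23.03 deg = 0.4019493 rad
dV = 2*V*sin(di/2) = 2*3360.2405*sin(0.2009747)
dV = 1341.5725 m/s = 1.3416 km/s

1.3416 km/s


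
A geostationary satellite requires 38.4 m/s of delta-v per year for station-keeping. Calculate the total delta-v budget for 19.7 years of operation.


dV = rate * years = 38.4 * 19.7
dV = 756.4800 m/s

756.4800 m/s


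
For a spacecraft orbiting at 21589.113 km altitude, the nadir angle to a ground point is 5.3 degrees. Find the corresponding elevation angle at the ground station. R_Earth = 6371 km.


r = R_E + alt = 27960.1130 km
Law of sines in the satellite / Earth-center / ground-point triangle:
  sin(nadir)/R_E = sin(90 + el)/r  =>  cos(el) = (r/R_E)*sin(nadir)
cos(el) = (27960.1130 / 6371.0000) * sin(5.3 deg) = 0.4053825
el = arccos(0.4053825) = 66.0849 deg
(Earth-central angle = 90 - nadir - el = 18.6151 deg)

66.0849 degrees


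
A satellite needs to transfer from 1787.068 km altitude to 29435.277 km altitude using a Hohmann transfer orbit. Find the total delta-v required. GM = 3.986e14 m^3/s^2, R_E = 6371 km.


r1 = 8158.0680 km = 8.158068e+06 m
r2 = 35806.2770 km = 3.5806277e+07 m
dv1 = sqrt(mu/r1)*(sqrt(2*r2/(r1+r2)) - 1) = 1931.1528 m/s
dv2 = sqrt(mu/r2)*(1 - sqrt(2*r1/(r1+r2))) = 1303.9052 m/s
total dv = |dv1| + |dv2| = 1931.1528 + 1303.9052 = 3235.0580 m/s = 3.2351 km/s

3.2351 km/s


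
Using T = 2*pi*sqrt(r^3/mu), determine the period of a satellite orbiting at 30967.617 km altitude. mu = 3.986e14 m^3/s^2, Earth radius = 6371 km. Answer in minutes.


r = 37338.6170 km = 3.7338617e+07 m
T = 2*pi*sqrt(r^3/mu) = 2*pi*sqrt(5.2056466e+22 / 3.986e14)
T = 71803.9876 s = 1196.7331 min

1196.7331 minutes


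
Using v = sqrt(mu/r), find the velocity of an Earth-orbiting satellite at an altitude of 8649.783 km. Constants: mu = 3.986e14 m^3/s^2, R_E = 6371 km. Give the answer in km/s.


r = R_E + alt = 6371.0 + 8649.783 = 15020.7830 km = 1.5020783e+07 m
v = sqrt(mu/r) = sqrt(3.986e14 / 1.5020783e+07) = 5151.3655 m/s = 5.1514 km/s

5.1514 km/s


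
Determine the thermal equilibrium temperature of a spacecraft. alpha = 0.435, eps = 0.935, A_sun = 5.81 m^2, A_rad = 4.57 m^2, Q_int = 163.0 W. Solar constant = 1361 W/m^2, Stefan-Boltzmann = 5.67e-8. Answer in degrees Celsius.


Numerator = alpha*S*A_sun + Q_int = 0.435*1361*5.81 + 163.0 = 3602.7233 W
Denominator = eps*sigma*A_rad = 0.935*5.67e-8*4.57 = 2.4227627e-07 W/K^4
T^4 = 1.4870311e+10 K^4
T = 349.2046 K = 76.0546 C

76.0546 degrees Celsius


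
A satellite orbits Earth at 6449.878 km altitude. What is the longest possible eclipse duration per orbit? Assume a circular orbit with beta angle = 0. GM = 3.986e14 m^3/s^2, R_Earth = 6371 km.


r = 12820.8780 km
T = 240.7890 min
Eclipse fraction = arcsin(R_E/r)/pi = arcsin(6371.0000/12820.8780)/pi
= arcsin(0.4969238)/pi = 0.1655372
Eclipse duration = 0.1655372 * 240.7890 = 39.8595 min

39.8595 minutes


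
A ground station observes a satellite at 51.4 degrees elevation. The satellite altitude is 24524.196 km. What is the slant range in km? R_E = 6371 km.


h = 24524.196 km, el = 51.4 deg
d = -R_E*sin(el) + sqrt((R_E*sin(el))^2 + 2*R_E*h + h^2)
d = -6371.0000*sin(0.8970992) + sqrt((6371.0000*0.7815205)^2 + 2*6371.0000*24524.196 + 24524.196^2)
d = 25659.3828 km

25659.3828 km


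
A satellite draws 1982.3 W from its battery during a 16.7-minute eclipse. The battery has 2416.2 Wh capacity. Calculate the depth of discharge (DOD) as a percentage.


E_used = P * t / 60 = 1982.3 * 16.7 / 60 = 551.7402 Wh
DOD = E_used / E_total * 100 = 551.7402 / 2416.2 * 100
DOD = 22.8350 %

22.8350 %


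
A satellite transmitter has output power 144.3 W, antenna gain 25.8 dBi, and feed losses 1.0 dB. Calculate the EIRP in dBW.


Pt = 144.3 W = 21.5927 dBW
EIRP = Pt_dBW + Gt - losses = 21.5927 + 25.8 - 1.0 = 46.3927 dBW

46.3927 dBW


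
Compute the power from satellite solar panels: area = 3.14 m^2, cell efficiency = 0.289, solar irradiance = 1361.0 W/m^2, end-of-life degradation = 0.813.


P = area * eta * S * degradation
P = 3.14 * 0.289 * 1361.0 * 0.813
P = 1004.0981 W

1004.0981 W


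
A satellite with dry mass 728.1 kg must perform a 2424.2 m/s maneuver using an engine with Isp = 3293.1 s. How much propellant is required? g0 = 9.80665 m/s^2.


ve = Isp * g0 = 3293.1 * 9.80665 = 32294.279115 m/s
mass ratio = exp(dv/ve) = exp(2424.2/32294.279115) = 1.07795521
m_prop = m_dry * (mr - 1) = 728.1 * (1.07795521 - 1)
m_prop = 56.7592 kg

56.7592 kg


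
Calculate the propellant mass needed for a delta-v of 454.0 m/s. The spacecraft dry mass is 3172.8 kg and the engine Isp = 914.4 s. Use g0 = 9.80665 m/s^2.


ve = Isp * g0 = 914.4 * 9.80665 = 8967.200760 m/s
mass ratio = exp(dv/ve) = exp(454.0/8967.200760) = 1.05193251
m_prop = m_dry * (mr - 1) = 3172.8 * (1.05193251 - 1)
m_prop = 164.7715 kg

164.7715 kg


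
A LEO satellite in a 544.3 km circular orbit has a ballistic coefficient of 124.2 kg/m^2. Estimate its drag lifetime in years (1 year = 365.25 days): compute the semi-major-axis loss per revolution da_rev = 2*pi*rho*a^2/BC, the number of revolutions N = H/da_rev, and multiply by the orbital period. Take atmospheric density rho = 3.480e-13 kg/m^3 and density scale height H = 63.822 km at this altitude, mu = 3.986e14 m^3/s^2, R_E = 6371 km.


a = R_E + alt = 6915.3000 km = 6.9153e+06 m
da_rev = 2*pi*rho*a^2/BC = 2*pi*3.480e-13*(6.9153e+06)^2/124.2 = 0.841898174 m per revolution
N = H/da_rev = 63822.0000 m / 0.841898174 m = 75807.2674 revolutions
P = 2*pi*sqrt(a^3/mu) = 5723.0529 s
lifetime = N*P = 75807.2674 * 5723.0529 = 4.33849e+08 s = 5021.4005 days
years = 5021.4005 / 365.25 = 13.7478 years

13.7478 years


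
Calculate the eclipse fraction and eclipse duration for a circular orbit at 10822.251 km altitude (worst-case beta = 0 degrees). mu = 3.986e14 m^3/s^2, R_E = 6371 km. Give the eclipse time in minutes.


r = 17193.2510 km
T = 373.9357 min
Eclipse fraction = arcsin(R_E/r)/pi = arcsin(6371.0000/17193.2510)/pi
= arcsin(0.3705524)/pi = 0.1208316
Eclipse duration = 0.1208316 * 373.9357 = 45.1833 min

45.1833 minutes


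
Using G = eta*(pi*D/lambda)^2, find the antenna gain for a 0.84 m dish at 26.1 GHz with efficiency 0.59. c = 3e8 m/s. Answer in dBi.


lambda = c/f = 3e8 / 2.61e+10 = 0.01149425 m
G = eta*(pi*D/lambda)^2 = 0.59*(pi*0.84/0.01149425)^2
G = 31099.1726 (linear)
G = 10*log10(31099.1726) = 44.9275 dBi

44.9275 dBi


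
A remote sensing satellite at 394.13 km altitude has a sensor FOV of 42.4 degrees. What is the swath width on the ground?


FOV = 42.4 deg = 0.7400196 rad
swath = 2 * alt * tan(FOV/2) = 2 * 394.13 * tan(0.3700098)
swath = 2 * 394.13 * 0.3878744
swath = 305.7459 km

305.7459 km
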